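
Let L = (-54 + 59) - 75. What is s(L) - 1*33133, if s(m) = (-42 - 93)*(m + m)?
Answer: -14233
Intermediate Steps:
L = -70 (L = 5 - 75 = -70)
s(m) = -270*m
s(L) - 1*33133 = -270*(-70) - 1*33133 = 18900 - 33133 = -14233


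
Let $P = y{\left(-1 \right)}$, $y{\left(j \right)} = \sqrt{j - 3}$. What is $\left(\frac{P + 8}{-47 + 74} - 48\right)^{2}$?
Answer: $\frac{552980}{243} - \frac{5152 i}{729} \approx 2275.6 - 7.0672 i$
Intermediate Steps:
$y{\left(j \right)} = \sqrt{-3 + j}$
$P = 2 i$ ($P = \sqrt{-3 - 1} = \sqrt{-4} = 2 i \approx 2.0 i$)
$\left(\frac{P + 8}{-47 + 74} - 48\right)^{2} = \left(\frac{2 i + 8}{-47 + 74} - 48\right)^{2} = \left(\frac{8 + 2 i}{27} - 48\right)^{2} = \left(\left(8 + 2 i\right) \frac{1}{27} - 48\right)^{2} = \left(\left(\frac{8}{27} + \frac{2 i}{27}\right) - 48\right)^{2} = \left(- \frac{1288}{27} + \frac{2 i}{27}\right)^{2}$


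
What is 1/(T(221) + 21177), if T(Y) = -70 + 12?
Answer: 1/21119 ≈ 4.7351e-5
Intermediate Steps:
T(Y) = -58
1/(T(221) + 21177) = 1/(-58 + 21177) = 1/21119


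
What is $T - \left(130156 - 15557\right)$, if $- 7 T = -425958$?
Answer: $- \frac{376235}{7} \approx -53748.0$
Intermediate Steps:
$T = \frac{425958}{7}$ ($T = \left(- \frac{1}{7}\right) \left(-425958\right) = \frac{425958}{7} \approx 60851.0$)
$T - \left(130156 - 15557\right) = \frac{425958}{7} - \left(130156 - 15557\right) = \frac{425958}{7} - 114599 = - \frac{376235}{7}$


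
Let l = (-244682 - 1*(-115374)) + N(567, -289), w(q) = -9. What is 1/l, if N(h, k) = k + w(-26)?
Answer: -1/129606 ≈ -7.7157e-6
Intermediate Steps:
N(h, k) = -9 + k (N(h, k) = k - 9 = -9 + k)
l = -129606 (l = (-244682 - 1*(-115374)) + (-9 - 289) = (-244682 + 115374) - 298 = -129308 - 298 = -129606)
1/l = 1/(-129606) = -1/129606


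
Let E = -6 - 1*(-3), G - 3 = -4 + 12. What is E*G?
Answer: -33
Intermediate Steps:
G = 11 (G = 3 + (-4 + 12) = 3 + 8 = 11)
E = -3 (E = -6 + 3 = -3)
E*G = -3*11 = -33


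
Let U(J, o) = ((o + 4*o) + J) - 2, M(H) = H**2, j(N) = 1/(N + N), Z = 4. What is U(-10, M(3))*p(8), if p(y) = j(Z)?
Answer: 33/8 ≈ 4.1250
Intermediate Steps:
j(N) = 1/(2*N)
p(y) = 1/8 (p(y) = (1/2)/4 = (1/2)*(1/4) = 1/8)
U(J, o) = -2 + J + 5*o (U(J, o) = (5*o + J) - 2 = (J + 5*o) - 2 = -2 + J + 5*o)
U(-10, M(3))*p(8) = (-2 - 10 + 5*3**2)*(1/8) = (-2 - 10 + 5*9)*(1/8) = (-2 - 10 + 45)*(1/8) = 33*(1/8) = 33/8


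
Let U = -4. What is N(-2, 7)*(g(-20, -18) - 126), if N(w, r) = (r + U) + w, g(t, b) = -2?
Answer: -128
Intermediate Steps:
N(w, r) = -4 + r + w (N(w, r) = (r - 4) + w = (-4 + r) + w = -4 + r + w)
N(-2, 7)*(g(-20, -18) - 126) = (-4 + 7 - 2)*(-2 - 126) = 1*(-128) = -128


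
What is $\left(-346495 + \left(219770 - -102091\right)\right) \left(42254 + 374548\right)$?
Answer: $-10267500468$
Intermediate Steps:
$\left(-346495 + \left(219770 - -102091\right)\right) \left(42254 + 374548\right) = \left(-346495 + \left(219770 + 102091\right)\right) 416802 = \left(-346495 + 321861\right) 416802 = \left(-24634\right) 416802 = -10267500468$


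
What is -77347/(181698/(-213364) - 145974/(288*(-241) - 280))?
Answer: -143758201897988/2310428289 ≈ -62221.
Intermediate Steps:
-77347/(181698/(-213364) - 145974/(288*(-241) - 280)) = -77347/(181698*(-1/213364) - 145974/(-69408 - 280)) = -77347/(-90849/106682 - 145974/(-69688)) = -77347/(-90849/106682 - 145974*(-1/69688)) = -77347/(-90849/106682 + 72987/34844) = -77347/2310428289/1858613804 = -77347*1858613804/2310428289 = -143758201897988/2310428289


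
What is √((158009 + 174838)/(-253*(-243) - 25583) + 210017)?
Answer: √67655911030946/17948 ≈ 458.29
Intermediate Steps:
√((158009 + 174838)/(-253*(-243) - 25583) + 210017) = √(332847/(61479 - 25583) + 210017) = √(332847/35896 + 210017) = √(7539103079/35896) = √67655911030946/17948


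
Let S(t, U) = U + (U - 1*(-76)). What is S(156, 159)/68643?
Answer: 394/68643 ≈ 0.0057398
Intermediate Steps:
S(t, U) = 76 + 2*U (S(t, U) = U + (U + 76) = U + (76 + U) = 76 + 2*U)
S(156, 159)/68643 = (76 + 2*159)/68643 = (76 + 318)*(1/68643) = 394*(1/68643) = 394/68643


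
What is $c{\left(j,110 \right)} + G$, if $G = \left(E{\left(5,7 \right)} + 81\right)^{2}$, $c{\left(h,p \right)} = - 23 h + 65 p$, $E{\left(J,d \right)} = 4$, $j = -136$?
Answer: $17503$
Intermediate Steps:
$G = 7225$ ($G = \left(4 + 81\right)^{2} = 85^{2} = 7225$)
$c{\left(j,110 \right)} + G = \left(\left(-23\right) \left(-136\right) + 65 \cdot 110\right) + 7225 = \left(3128 + 7150\right) + 7225 = 10278 + 7225 = 17503$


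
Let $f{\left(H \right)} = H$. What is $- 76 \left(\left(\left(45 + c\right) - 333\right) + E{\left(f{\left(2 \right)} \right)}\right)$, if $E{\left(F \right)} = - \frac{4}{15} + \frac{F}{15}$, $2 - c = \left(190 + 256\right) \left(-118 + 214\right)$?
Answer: $\frac{49136432}{15} \approx 3.2758 \cdot 10^{6}$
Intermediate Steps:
$c = -42814$ ($c = 2 - \left(190 + 256\right) \left(-118 + 214\right) = 2 - 446 \cdot 96 = 2 - 42816 = -42814$)
$E{\left(F \right)} = - \frac{4}{15} + \frac{F}{15}$ ($E{\left(F \right)} = \left(-4\right) \frac{1}{15} + F \frac{1}{15} = - \frac{4}{15} + \frac{F}{15}$)
$- 76 \left(\left(\left(45 + c\right) - 333\right) + E{\left(f{\left(2 \right)} \right)}\right) = - 76 \left(\left(\left(45 - 42814\right) - 333\right) + \left(- \frac{4}{15} + \frac{1}{15} \cdot 2\right)\right) = - 76 \left(\left(-42769 - 333\right) + \left(- \frac{4}{15} + \frac{2}{15}\right)\right) = - 76 \left(-43102 - \frac{2}{15}\right) = \left(-76\right) \left(- \frac{646532}{15}\right) = \frac{49136432}{15}$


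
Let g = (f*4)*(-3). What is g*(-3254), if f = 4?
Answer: 156192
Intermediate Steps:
g = -48 (g = (4*4)*(-3) = 16*(-3) = -48)
g*(-3254) = -48*(-3254) = 156192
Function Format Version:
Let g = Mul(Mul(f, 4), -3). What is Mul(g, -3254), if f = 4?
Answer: 156192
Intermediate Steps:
g = -48 (g = Mul(Mul(4, 4), -3) = Mul(16, -3) = -48)
Mul(g, -3254) = Mul(-48, -3254) = 156192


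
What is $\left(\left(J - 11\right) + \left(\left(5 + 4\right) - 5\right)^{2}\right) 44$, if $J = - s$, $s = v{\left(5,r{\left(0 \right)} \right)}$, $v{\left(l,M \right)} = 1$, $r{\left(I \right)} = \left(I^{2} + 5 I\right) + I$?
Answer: $176$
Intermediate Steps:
$r{\left(I \right)} = I^{2} + 6 I$
$s = 1$
$J = -1$ ($J = \left(-1\right) 1 = -1$)
$\left(\left(J - 11\right) + \left(\left(5 + 4\right) - 5\right)^{2}\right) 44 = \left(\left(-1 - 11\right) + \left(\left(5 + 4\right) - 5\right)^{2}\right) 44 = \left(-12 + \left(9 - 5\right)^{2}\right) 44 = \left(-12 + 4^{2}\right) 44 = \left(-12 + 16\right) 44 = 4 \cdot 44 = 176$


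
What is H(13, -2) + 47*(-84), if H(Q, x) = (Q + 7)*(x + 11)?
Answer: -3768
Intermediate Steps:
H(Q, x) = (7 + Q)*(11 + x)
H(13, -2) + 47*(-84) = (77 + 7*(-2) + 11*13 + 13*(-2)) + 47*(-84) = (77 - 14 + 143 - 26) - 3948 = 180 - 3948 = -3768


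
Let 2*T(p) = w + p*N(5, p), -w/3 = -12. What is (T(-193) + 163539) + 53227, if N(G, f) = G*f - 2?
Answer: 620199/2 ≈ 3.1010e+5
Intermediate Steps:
N(G, f) = -2 + G*f
w = 36 (w = -3*(-12) = 36)
T(p) = 18 + p*(-2 + 5*p)/2 (T(p) = (36 + p*(-2 + 5*p))/2 = 18 + p*(-2 + 5*p)/2)
(T(-193) + 163539) + 53227 = ((18 + (½)*(-193)*(-2 + 5*(-193))) + 163539) + 53227 = ((18 + (½)*(-193)*(-2 - 965)) + 163539) + 53227 = ((18 + (½)*(-193)*(-967)) + 163539) + 53227 = ((18 + 186631/2) + 163539) + 53227 = (186667/2 + 163539) + 53227 = 513745/2 + 53227 = 620199/2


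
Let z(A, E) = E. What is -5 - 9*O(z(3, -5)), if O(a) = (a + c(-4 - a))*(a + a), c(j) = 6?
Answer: 85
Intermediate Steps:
O(a) = 2*a*(6 + a) (O(a) = (a + 6)*(a + a) = (6 + a)*(2*a) = 2*a*(6 + a))
-5 - 9*O(z(3, -5)) = -5 - 18*(-5)*(6 - 5) = -5 - 18*(-5) = -5 - 9*(-10) = -5 + 90 = 85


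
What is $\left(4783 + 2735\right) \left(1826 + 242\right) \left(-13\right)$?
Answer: $-202113912$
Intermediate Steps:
$\left(4783 + 2735\right) \left(1826 + 242\right) \left(-13\right) = 7518 \cdot 2068 \left(-13\right) = 15547224 \left(-13\right) = -202113912$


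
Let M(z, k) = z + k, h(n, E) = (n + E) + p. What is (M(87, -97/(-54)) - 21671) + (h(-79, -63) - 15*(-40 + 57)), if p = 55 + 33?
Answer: -1182125/54 ≈ -21891.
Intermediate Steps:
p = 88
h(n, E) = 88 + E + n (h(n, E) = (n + E) + 88 = (E + n) + 88 = 88 + E + n)
M(z, k) = k + z
(M(87, -97/(-54)) - 21671) + (h(-79, -63) - 15*(-40 + 57)) = ((-97/(-54) + 87) - 21671) + ((88 - 63 - 79) - 15*(-40 + 57)) = ((-97*(-1/54) + 87) - 21671) + (-54 - 15*17) = ((97/54 + 87) - 21671) + (-54 - 1*255) = (4795/54 - 21671) + (-54 - 255) = -1165439/54 - 309 = -1182125/54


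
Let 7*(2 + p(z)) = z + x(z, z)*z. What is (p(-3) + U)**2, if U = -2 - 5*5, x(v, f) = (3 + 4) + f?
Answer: 47524/49 ≈ 969.88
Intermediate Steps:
x(v, f) = 7 + f
p(z) = -2 + z/7 + z*(7 + z)/7 (p(z) = -2 + (z + (7 + z)*z)/7 = -2 + (z + z*(7 + z))/7 = -2 + (z/7 + z*(7 + z)/7) = -2 + z/7 + z*(7 + z)/7)
U = -27 (U = -2 - 25 = -27)
(p(-3) + U)**2 = ((-2 + (1/7)*(-3) + (1/7)*(-3)*(7 - 3)) - 27)**2 = ((-2 - 3/7 + (1/7)*(-3)*4) - 27)**2 = ((-2 - 3/7 - 12/7) - 27)**2 = (-29/7 - 27)**2 = (-218/7)**2 = 47524/49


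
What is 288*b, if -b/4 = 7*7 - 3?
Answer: -52992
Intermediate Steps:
b = -184 (b = -4*(7*7 - 3) = -4*(49 - 3) = -4*46 = -184)
288*b = 288*(-184) = -52992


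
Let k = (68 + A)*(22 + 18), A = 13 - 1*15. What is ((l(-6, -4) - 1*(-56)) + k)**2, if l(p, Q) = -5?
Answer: 7241481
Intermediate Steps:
A = -2 (A = 13 - 15 = -2)
k = 2640 (k = (68 - 2)*(22 + 18) = 66*40 = 2640)
((l(-6, -4) - 1*(-56)) + k)**2 = ((-5 - 1*(-56)) + 2640)**2 = ((-5 + 56) + 2640)**2 = (51 + 2640)**2 = 2691**2 = 7241481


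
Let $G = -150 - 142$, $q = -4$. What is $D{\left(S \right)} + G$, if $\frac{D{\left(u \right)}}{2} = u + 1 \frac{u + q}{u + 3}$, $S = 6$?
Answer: $- \frac{2516}{9} \approx -279.56$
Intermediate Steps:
$G = -292$
$D{\left(u \right)} = 2 u + \frac{2 \left(-4 + u\right)}{3 + u}$ ($D{\left(u \right)} = 2 \left(u + 1 \frac{u - 4}{u + 3}\right) = 2 \left(u + 1 \frac{-4 + u}{3 + u}\right) = 2 \left(u + \frac{-4 + u}{3 + u}\right) = 2 u + \frac{2 \left(-4 + u\right)}{3 + u}$)
$D{\left(S \right)} + G = \frac{2 \left(-4 + 6^{2} + 4 \cdot 6\right)}{3 + 6} - 292 = \frac{2 \left(-4 + 36 + 24\right)}{9} - 292 = 2 \cdot \frac{1}{9} \cdot 56 - 292 = \frac{112}{9} - 292 = - \frac{2516}{9}$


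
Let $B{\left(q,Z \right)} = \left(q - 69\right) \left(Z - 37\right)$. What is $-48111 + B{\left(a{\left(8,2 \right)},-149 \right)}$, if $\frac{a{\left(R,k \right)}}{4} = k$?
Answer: $-36765$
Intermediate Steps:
$a{\left(R,k \right)} = 4 k$
$B{\left(q,Z \right)} = \left(-69 + q\right) \left(-37 + Z\right)$
$-48111 + B{\left(a{\left(8,2 \right)},-149 \right)} = -48111 - \left(-12834 + 186 \cdot 4 \cdot 2\right) = -48111 + \left(2553 + 10281 - 296 - 1192\right) = -48111 + 11346 = -36765$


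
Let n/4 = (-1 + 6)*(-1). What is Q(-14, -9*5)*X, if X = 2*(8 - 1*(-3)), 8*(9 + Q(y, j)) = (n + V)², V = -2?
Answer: 1133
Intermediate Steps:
n = -20 (n = 4*((-1 + 6)*(-1)) = 4*(5*(-1)) = 4*(-5) = -20)
Q(y, j) = 103/2 (Q(y, j) = -9 + (-20 - 2)²/8 = -9 + (⅛)*(-22)² = -9 + (⅛)*484 = -9 + 121/2 = 103/2)
X = 22 (X = 2*(8 + 3) = 2*11 = 22)
Q(-14, -9*5)*X = (103/2)*22 = 1133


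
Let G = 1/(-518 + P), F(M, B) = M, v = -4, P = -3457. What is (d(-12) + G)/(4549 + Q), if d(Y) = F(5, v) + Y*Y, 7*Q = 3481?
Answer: 2072959/70206450 ≈ 0.029527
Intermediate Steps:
G = -1/3975 (G = 1/(-518 - 3457) = 1/(-3975) = -1/3975 ≈ -0.00025157)
Q = 3481/7 (Q = (1/7)*3481 = 3481/7 ≈ 497.29)
d(Y) = 5 + Y**2 (d(Y) = 5 + Y*Y = 5 + Y**2)
(d(-12) + G)/(4549 + Q) = ((5 + (-12)**2) - 1/3975)/(4549 + 3481/7) = ((5 + 144) - 1/3975)/(35324/7) = (149 - 1/3975)*(7/35324) = (592274/3975)*(7/35324) = 2072959/70206450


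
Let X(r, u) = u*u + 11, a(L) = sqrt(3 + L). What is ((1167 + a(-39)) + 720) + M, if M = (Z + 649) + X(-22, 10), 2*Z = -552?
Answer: 2371 + 6*I ≈ 2371.0 + 6.0*I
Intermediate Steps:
Z = -276 (Z = (1/2)*(-552) = -276)
X(r, u) = 11 + u**2 (X(r, u) = u**2 + 11 = 11 + u**2)
M = 484 (M = (-276 + 649) + (11 + 10**2) = 373 + (11 + 100) = 373 + 111 = 484)
((1167 + a(-39)) + 720) + M = ((1167 + sqrt(3 - 39)) + 720) + 484 = ((1167 + sqrt(-36)) + 720) + 484 = ((1167 + 6*I) + 720) + 484 = (1887 + 6*I) + 484 = 2371 + 6*I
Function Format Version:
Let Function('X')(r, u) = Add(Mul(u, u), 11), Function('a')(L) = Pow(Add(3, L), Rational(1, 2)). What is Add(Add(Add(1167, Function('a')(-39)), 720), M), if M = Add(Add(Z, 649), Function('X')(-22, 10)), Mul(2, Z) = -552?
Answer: Add(2371, Mul(6, I)) ≈ Add(2371.0, Mul(6.0000, I))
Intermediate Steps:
Z = -276 (Z = Mul(Rational(1, 2), -552) = -276)
Function('X')(r, u) = Add(11, Pow(u, 2)) (Function('X')(r, u) = Add(Pow(u, 2), 11) = Add(11, Pow(u, 2)))
M = 484 (M = Add(Add(-276, 649), Add(11, Pow(10, 2))) = Add(373, Add(11, 100)) = Add(373, 111) = 484)
Add(Add(Add(1167, Function('a')(-39)), 720), M) = Add(Add(Add(1167, Pow(Add(3, -39), Rational(1, 2))), 720), 484) = Add(Add(Add(1167, Pow(-36, Rational(1, 2))), 720), 484) = Add(Add(Add(1167, Mul(6, I)), 720), 484) = Add(Add(1887, Mul(6, I)), 484) = Add(2371, Mul(6, I))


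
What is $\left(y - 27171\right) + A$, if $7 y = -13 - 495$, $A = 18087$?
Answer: $- \frac{64096}{7} \approx -9156.6$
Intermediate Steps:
$y = - \frac{508}{7}$ ($y = \frac{-13 - 495}{7} = \frac{1}{7} \left(-508\right) = - \frac{508}{7} \approx -72.571$)
$\left(y - 27171\right) + A = \left(- \frac{508}{7} - 27171\right) + 18087 = - \frac{190705}{7} + 18087 = - \frac{64096}{7}$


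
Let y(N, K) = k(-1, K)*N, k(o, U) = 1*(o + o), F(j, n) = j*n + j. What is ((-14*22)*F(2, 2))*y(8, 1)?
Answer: 29568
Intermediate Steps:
F(j, n) = j + j*n
k(o, U) = 2*o (k(o, U) = 1*(2*o) = 2*o)
y(N, K) = -2*N (y(N, K) = (2*(-1))*N = -2*N)
((-14*22)*F(2, 2))*y(8, 1) = ((-14*22)*(2*(1 + 2)))*(-2*8) = -616*3*(-16) = -308*6*(-16) = -1848*(-16) = 29568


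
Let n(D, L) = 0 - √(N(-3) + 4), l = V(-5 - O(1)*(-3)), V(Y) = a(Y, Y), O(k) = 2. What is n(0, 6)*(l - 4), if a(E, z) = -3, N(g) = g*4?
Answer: 14*I*√2 ≈ 19.799*I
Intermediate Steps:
N(g) = 4*g
V(Y) = -3
l = -3
n(D, L) = -2*I*√2 (n(D, L) = 0 - √(4*(-3) + 4) = 0 - √(-12 + 4) = 0 - √(-8) = 0 - 2*I*√2 = -2*I*√2)
n(0, 6)*(l - 4) = (-2*I*√2)*(-3 - 4) = -2*I*√2*(-7) = 14*I*√2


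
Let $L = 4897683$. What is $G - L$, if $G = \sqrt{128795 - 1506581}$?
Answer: $-4897683 + i \sqrt{1377786} \approx -4.8977 \cdot 10^{6} + 1173.8 i$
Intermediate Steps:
$G = i \sqrt{1377786}$ ($G = \sqrt{-1377786} = i \sqrt{1377786} \approx 1173.8 i$)
$G - L = i \sqrt{1377786} - 4897683 = -4897683 + i \sqrt{1377786}$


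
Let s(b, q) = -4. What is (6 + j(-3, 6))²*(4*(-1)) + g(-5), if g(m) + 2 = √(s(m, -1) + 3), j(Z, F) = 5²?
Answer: -3846 + I ≈ -3846.0 + 1.0*I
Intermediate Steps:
j(Z, F) = 25
g(m) = -2 + I (g(m) = -2 + √(-4 + 3) = -2 + √(-1) = -2 + I)
(6 + j(-3, 6))²*(4*(-1)) + g(-5) = (6 + 25)²*(4*(-1)) + (-2 + I) = 31²*(-4) + (-2 + I) = 961*(-4) + (-2 + I) = -3844 + (-2 + I) = -3846 + I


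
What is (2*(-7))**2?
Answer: 196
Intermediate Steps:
(2*(-7))**2 = (-14)**2 = 196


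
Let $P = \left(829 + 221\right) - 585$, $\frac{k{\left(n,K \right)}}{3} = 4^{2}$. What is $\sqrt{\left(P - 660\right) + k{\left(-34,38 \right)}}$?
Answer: $7 i \sqrt{3} \approx 12.124 i$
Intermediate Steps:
$k{\left(n,K \right)} = 48$ ($k{\left(n,K \right)} = 3 \cdot 4^{2} = 3 \cdot 16 = 48$)
$P = 465$ ($P = 1050 - 585 = 465$)
$\sqrt{\left(P - 660\right) + k{\left(-34,38 \right)}} = \sqrt{\left(465 - 660\right) + 48} = \sqrt{-195 + 48} = \sqrt{-147} = 7 i \sqrt{3}$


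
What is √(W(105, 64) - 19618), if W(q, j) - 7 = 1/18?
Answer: I*√705994/6 ≈ 140.04*I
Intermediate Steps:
W(q, j) = 127/18 (W(q, j) = 7 + 1/18 = 127/18)
√(W(105, 64) - 19618) = √(127/18 - 19618) = √(-352997/18) = I*√705994/6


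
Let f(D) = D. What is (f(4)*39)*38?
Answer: 5928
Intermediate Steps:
(f(4)*39)*38 = (4*39)*38 = 156*38 = 5928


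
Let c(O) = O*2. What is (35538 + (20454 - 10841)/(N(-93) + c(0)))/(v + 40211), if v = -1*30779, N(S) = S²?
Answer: 307377775/81577368 ≈ 3.7679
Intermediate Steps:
c(O) = 2*O
v = -30779
(35538 + (20454 - 10841)/(N(-93) + c(0)))/(v + 40211) = (35538 + (20454 - 10841)/((-93)² + 2*0))/(-30779 + 40211) = (35538 + 9613/(8649 + 0))/9432 = (35538 + 9613/8649)*(1/9432) = (307377775/8649)*(1/9432) = 307377775/81577368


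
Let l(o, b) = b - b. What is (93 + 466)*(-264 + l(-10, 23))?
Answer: -147576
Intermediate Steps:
l(o, b) = 0
(93 + 466)*(-264 + l(-10, 23)) = (93 + 466)*(-264 + 0) = 559*(-264) = -147576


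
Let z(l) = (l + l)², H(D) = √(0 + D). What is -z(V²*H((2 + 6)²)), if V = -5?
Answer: -160000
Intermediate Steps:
H(D) = √D
z(l) = 4*l² (z(l) = (2*l)² = 4*l²)
-z(V²*H((2 + 6)²)) = -4*((-5)²*√((2 + 6)²))² = -4*(25*√(8²))² = -4*(25*√64)² = -4*(25*8)² = -4*200² = -4*40000 = -1*160000 = -160000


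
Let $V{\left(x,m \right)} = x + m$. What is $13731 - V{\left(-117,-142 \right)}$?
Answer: $13990$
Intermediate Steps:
$V{\left(x,m \right)} = m + x$
$13731 - V{\left(-117,-142 \right)} = 13731 - \left(-142 - 117\right) = 13731 - -259 = 13731 + 259 = 13990$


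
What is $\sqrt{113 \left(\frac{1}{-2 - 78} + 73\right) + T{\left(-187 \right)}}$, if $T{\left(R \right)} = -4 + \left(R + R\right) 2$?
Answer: $\frac{\sqrt{2998235}}{20} \approx 86.577$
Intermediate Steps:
$T{\left(R \right)} = -4 + 4 R$ ($T{\left(R \right)} = -4 + 2 R 2 = -4 + 4 R$)
$\sqrt{113 \left(\frac{1}{-2 - 78} + 73\right) + T{\left(-187 \right)}} = \sqrt{113 \left(\frac{1}{-2 - 78} + 73\right) + \left(-4 + 4 \left(-187\right)\right)} = \sqrt{113 \left(\frac{1}{-80} + 73\right) - 752} = \sqrt{113 \left(- \frac{1}{80} + 73\right) - 752} = \sqrt{113 \cdot \frac{5839}{80} - 752} = \sqrt{\frac{659807}{80} - 752} = \sqrt{\frac{599647}{80}} = \frac{\sqrt{2998235}}{20}$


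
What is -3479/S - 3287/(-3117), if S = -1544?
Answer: 15919171/4812648 ≈ 3.3078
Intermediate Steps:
-3479/S - 3287/(-3117) = -3479/(-1544) - 3287/(-3117) = -3479*(-1/1544) - 3287*(-1/3117) = 3479/1544 + 3287/3117 = 15919171/4812648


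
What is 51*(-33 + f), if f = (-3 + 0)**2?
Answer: -1224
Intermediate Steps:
f = 9 (f = (-3)**2 = 9)
51*(-33 + f) = 51*(-33 + 9) = 51*(-24) = -1224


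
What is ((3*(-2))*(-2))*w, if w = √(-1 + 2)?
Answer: 12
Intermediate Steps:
w = 1 (w = √1 = 1)
((3*(-2))*(-2))*w = ((3*(-2))*(-2))*1 = -6*(-2)*1 = 12*1 = 12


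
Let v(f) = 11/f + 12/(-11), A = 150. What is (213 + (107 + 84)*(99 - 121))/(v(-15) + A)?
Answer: -658185/24449 ≈ -26.921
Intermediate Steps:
v(f) = -12/11 + 11/f (v(f) = 11/f + 12*(-1/11) = 11/f - 12/11 = -12/11 + 11/f)
(213 + (107 + 84)*(99 - 121))/(v(-15) + A) = (213 + (107 + 84)*(99 - 121))/((-12/11 + 11/(-15)) + 150) = (213 + 191*(-22))/((-12/11 + 11*(-1/15)) + 150) = (213 - 4202)/((-12/11 - 11/15) + 150) = -3989/(-301/165 + 150) = -3989/24449/165 = -3989*165/24449 = -658185/24449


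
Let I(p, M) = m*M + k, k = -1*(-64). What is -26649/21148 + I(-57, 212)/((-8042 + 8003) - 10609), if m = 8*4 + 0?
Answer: -53572507/28147988 ≈ -1.9032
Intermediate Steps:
k = 64
m = 32 (m = 32 + 0 = 32)
I(p, M) = 64 + 32*M (I(p, M) = 32*M + 64 = 64 + 32*M)
-26649/21148 + I(-57, 212)/((-8042 + 8003) - 10609) = -26649/21148 + (64 + 32*212)/((-8042 + 8003) - 10609) = -26649*1/21148 + (64 + 6784)/(-39 - 10609) = -26649/21148 + 6848/(-10648) = -26649/21148 + 6848*(-1/10648) = -26649/21148 - 856/1331 = -53572507/28147988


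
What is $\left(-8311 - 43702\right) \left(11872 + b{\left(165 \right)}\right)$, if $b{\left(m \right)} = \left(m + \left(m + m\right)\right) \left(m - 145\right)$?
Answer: $-1132427036$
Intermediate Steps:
$b{\left(m \right)} = 3 m \left(-145 + m\right)$ ($b{\left(m \right)} = \left(m + 2 m\right) \left(-145 + m\right) = 3 m \left(-145 + m\right)$)
$\left(-8311 - 43702\right) \left(11872 + b{\left(165 \right)}\right) = \left(-8311 - 43702\right) \left(11872 + 3 \cdot 165 \left(-145 + 165\right)\right) = - 52013 \left(11872 + 3 \cdot 165 \cdot 20\right) = - 52013 \left(11872 + 9900\right) = \left(-52013\right) 21772 = -1132427036$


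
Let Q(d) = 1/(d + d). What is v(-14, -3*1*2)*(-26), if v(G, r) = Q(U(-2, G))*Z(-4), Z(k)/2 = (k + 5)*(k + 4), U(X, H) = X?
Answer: 0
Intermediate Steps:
Z(k) = 2*(4 + k)*(5 + k) (Z(k) = 2*((k + 5)*(k + 4)) = 2*((5 + k)*(4 + k)) = 2*((4 + k)*(5 + k)) = 2*(4 + k)*(5 + k))
Q(d) = 1/(2*d)
v(G, r) = 0 (v(G, r) = ((½)/(-2))*(40 + 2*(-4)² + 18*(-4)) = ((½)*(-½))*(40 + 2*16 - 72) = -(40 + 32 - 72)/4 = -¼*0 = 0)
v(-14, -3*1*2)*(-26) = 0*(-26) = 0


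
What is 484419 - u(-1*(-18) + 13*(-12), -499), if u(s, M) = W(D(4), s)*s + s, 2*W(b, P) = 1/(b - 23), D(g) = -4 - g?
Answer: 15021198/31 ≈ 4.8456e+5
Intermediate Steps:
W(b, P) = 1/(2*(-23 + b)) (W(b, P) = 1/(2*(b - 23)) = 1/(2*(-23 + b)))
u(s, M) = 61*s/62 (u(s, M) = (1/(2*(-23 + (-4 - 1*4))))*s + s = (1/(2*(-23 + (-4 - 4))))*s + s = (1/(2*(-23 - 8)))*s + s = ((½)/(-31))*s + s = ((½)*(-1/31))*s + s = -s/62 + s = 61*s/62)
484419 - u(-1*(-18) + 13*(-12), -499) = 484419 - 61*(-1*(-18) + 13*(-12))/62 = 484419 - 61*(18 - 156)/62 = 484419 - 61*(-138)/62 = 484419 - 1*(-4209/31) = 484419 + 4209/31 = 15021198/31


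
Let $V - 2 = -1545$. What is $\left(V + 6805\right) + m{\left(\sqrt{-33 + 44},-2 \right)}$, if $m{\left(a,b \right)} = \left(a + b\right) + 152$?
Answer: $5412 + \sqrt{11} \approx 5415.3$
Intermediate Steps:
$V = -1543$ ($V = 2 - 1545 = -1543$)
$m{\left(a,b \right)} = 152 + a + b$
$\left(V + 6805\right) + m{\left(\sqrt{-33 + 44},-2 \right)} = \left(-1543 + 6805\right) + \left(152 + \sqrt{-33 + 44} - 2\right) = 5262 + \left(152 + \sqrt{11} - 2\right) = 5262 + \left(150 + \sqrt{11}\right) = 5412 + \sqrt{11}$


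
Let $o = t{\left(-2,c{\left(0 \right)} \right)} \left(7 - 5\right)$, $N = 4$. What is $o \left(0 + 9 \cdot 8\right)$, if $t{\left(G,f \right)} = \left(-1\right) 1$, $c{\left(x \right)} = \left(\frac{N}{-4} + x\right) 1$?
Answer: $-144$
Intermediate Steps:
$c{\left(x \right)} = -1 + x$ ($c{\left(x \right)} = \left(\frac{4}{-4} + x\right) 1 = \left(4 \left(- \frac{1}{4}\right) + x\right) 1 = \left(-1 + x\right) 1 = -1 + x$)
$t{\left(G,f \right)} = -1$
$o = -2$ ($o = - (7 - 5) = \left(-1\right) 2 = -2$)
$o \left(0 + 9 \cdot 8\right) = - 2 \left(0 + 9 \cdot 8\right) = - 2 \left(0 + 72\right) = \left(-2\right) 72 = -144$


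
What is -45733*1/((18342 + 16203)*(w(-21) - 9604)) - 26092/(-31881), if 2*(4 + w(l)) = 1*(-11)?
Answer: 199231456498/243393741045 ≈ 0.81856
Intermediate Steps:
w(l) = -19/2 (w(l) = -4 + (1*(-11))/2 = -4 + (½)*(-11) = -4 - 11/2 = -19/2)
-45733*1/((18342 + 16203)*(w(-21) - 9604)) - 26092/(-31881) = -45733*1/((18342 + 16203)*(-19/2 - 9604)) - 26092/(-31881) = -45733/(34545*(-19227/2)) - 26092*(-1/31881) = -45733/(-664196715/2) + 26092/31881 = -45733*(-2/664196715) + 26092/31881 = 3154/22903335 + 26092/31881 = 199231456498/243393741045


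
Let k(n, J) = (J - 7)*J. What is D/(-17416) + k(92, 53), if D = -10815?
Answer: 6067289/2488 ≈ 2438.6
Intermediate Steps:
k(n, J) = J*(-7 + J) (k(n, J) = (-7 + J)*J = J*(-7 + J))
D/(-17416) + k(92, 53) = -10815/(-17416) + 53*(-7 + 53) = -10815*(-1/17416) + 53*46 = 1545/2488 + 2438 = 6067289/2488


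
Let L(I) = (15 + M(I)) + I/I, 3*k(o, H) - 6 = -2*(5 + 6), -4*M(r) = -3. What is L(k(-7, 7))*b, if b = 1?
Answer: 67/4 ≈ 16.750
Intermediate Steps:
M(r) = 3/4 (M(r) = -1/4*(-3) = 3/4)
k(o, H) = -16/3 (k(o, H) = 2 + (-2*(5 + 6))/3 = 2 + (-2*11)/3 = 2 + (1/3)*(-22) = 2 - 22/3 = -16/3)
L(I) = 67/4 (L(I) = (15 + 3/4) + I/I = 63/4 + 1 = 67/4)
L(k(-7, 7))*b = (67/4)*1 = 67/4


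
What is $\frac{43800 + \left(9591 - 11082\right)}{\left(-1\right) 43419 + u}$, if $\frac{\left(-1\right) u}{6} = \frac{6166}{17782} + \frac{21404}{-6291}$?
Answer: $- \frac{788827061943}{809180560291} \approx -0.97485$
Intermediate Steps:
$u = \frac{341815622}{18644427}$ ($u = - 6 \left(\frac{6166}{17782} + \frac{21404}{-6291}\right) = - 6 \left(6166 \cdot \frac{1}{17782} + 21404 \left(- \frac{1}{6291}\right)\right) = - 6 \left(\frac{3083}{8891} - \frac{21404}{6291}\right) = \left(-6\right) \left(- \frac{170907811}{55933281}\right) = \frac{341815622}{18644427} \approx 18.333$)
$\frac{43800 + \left(9591 - 11082\right)}{\left(-1\right) 43419 + u} = \frac{43800 + \left(9591 - 11082\right)}{\left(-1\right) 43419 + \frac{341815622}{18644427}} = \frac{43800 + \left(9591 - 11082\right)}{-43419 + \frac{341815622}{18644427}} = \frac{43800 - 1491}{- \frac{809180560291}{18644427}} = 42309 \left(- \frac{18644427}{809180560291}\right) = - \frac{788827061943}{809180560291}$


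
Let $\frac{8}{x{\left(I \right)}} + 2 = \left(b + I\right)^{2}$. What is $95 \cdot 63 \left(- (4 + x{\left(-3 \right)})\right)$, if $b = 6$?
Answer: $-30780$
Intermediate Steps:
$x{\left(I \right)} = \frac{8}{-2 + \left(6 + I\right)^{2}}$
$95 \cdot 63 \left(- (4 + x{\left(-3 \right)})\right) = 95 \cdot 63 \left(- (4 + \frac{8}{-2 + \left(6 - 3\right)^{2}})\right) = 5985 \left(- (4 + \frac{8}{-2 + 3^{2}})\right) = 5985 \left(- (4 + \frac{8}{-2 + 9})\right) = 5985 \left(- (4 + \frac{8}{7})\right) = 5985 \left(\left(-1\right) \frac{36}{7}\right) = 5985 \left(- \frac{36}{7}\right) = -30780$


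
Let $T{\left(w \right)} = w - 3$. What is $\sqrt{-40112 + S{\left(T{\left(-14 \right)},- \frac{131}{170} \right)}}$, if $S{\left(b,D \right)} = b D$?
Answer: $\frac{i \sqrt{4009890}}{10} \approx 200.25 i$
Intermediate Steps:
$T{\left(w \right)} = -3 + w$ ($T{\left(w \right)} = w - 3 = -3 + w$)
$S{\left(b,D \right)} = D b$
$\sqrt{-40112 + S{\left(T{\left(-14 \right)},- \frac{131}{170} \right)}} = \sqrt{-40112 + - \frac{131}{170} \left(-3 - 14\right)} = \sqrt{-40112 + \left(-131\right) \frac{1}{170} \left(-17\right)} = \sqrt{-40112 - - \frac{131}{10}} = \sqrt{-40112 + \frac{131}{10}} = \sqrt{- \frac{400989}{10}} = \frac{i \sqrt{4009890}}{10}$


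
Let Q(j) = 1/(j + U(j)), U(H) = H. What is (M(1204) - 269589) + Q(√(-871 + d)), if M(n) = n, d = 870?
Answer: -268385 - I/2 ≈ -2.6839e+5 - 0.5*I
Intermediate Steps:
Q(j) = 1/(2*j) (Q(j) = 1/(j + j) = 1/(2*j))
(M(1204) - 269589) + Q(√(-871 + d)) = (1204 - 269589) + 1/(2*(√(-871 + 870))) = -268385 + 1/(2*(√(-1))) = -268385 + 1/(2*I) = -268385 + (-I)/2 = -268385 - I/2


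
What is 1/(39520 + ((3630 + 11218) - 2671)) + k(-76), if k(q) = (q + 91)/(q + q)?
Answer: -775303/7857944 ≈ -0.098665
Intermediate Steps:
k(q) = (91 + q)/(2*q) (k(q) = (91 + q)/((2*q)) = (91 + q)*(1/(2*q)) = (91 + q)/(2*q))
1/(39520 + ((3630 + 11218) - 2671)) + k(-76) = 1/(39520 + ((3630 + 11218) - 2671)) + (½)*(91 - 76)/(-76) = 1/(39520 + (14848 - 2671)) + (½)*(-1/76)*15 = 1/(39520 + 12177) - 15/152 = 1/51697 - 15/152 = -775303/7857944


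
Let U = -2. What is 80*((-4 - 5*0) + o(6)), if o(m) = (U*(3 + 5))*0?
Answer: -320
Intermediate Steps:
o(m) = 0 (o(m) = -2*(3 + 5)*0 = -2*8*0 = -16*0 = 0)
80*((-4 - 5*0) + o(6)) = 80*((-4 - 5*0) + 0) = 80*((-4 + 0) + 0) = 80*(-4 + 0) = 80*(-4) = -320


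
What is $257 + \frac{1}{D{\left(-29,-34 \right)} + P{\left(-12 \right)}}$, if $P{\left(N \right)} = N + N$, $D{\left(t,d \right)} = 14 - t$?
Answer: $\frac{4884}{19} \approx 257.05$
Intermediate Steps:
$P{\left(N \right)} = 2 N$
$257 + \frac{1}{D{\left(-29,-34 \right)} + P{\left(-12 \right)}} = 257 + \frac{1}{\left(14 - -29\right) + 2 \left(-12\right)} = 257 + \frac{1}{\left(14 + 29\right) - 24} = 257 + \frac{1}{43 - 24} = 257 + \frac{1}{19} = \frac{4884}{19}$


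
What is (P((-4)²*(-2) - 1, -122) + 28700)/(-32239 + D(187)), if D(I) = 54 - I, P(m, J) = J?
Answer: -14289/16186 ≈ -0.88280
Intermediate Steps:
(P((-4)²*(-2) - 1, -122) + 28700)/(-32239 + D(187)) = (-122 + 28700)/(-32239 + (54 - 1*187)) = 28578/(-32239 + (54 - 187)) = 28578/(-32239 - 133) = 28578/(-32372) = 28578*(-1/32372) = -14289/16186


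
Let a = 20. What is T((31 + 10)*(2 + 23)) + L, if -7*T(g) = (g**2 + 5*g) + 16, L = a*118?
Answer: -1039246/7 ≈ -1.4846e+5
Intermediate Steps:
L = 2360 (L = 20*118 = 2360)
T(g) = -16/7 - 5*g/7 - g**2/7 (T(g) = -((g**2 + 5*g) + 16)/7 = -(16 + g**2 + 5*g)/7 = -16/7 - 5*g/7 - g**2/7)
T((31 + 10)*(2 + 23)) + L = (-16/7 - 5*(31 + 10)*(2 + 23)/7 - (2 + 23)**2*(31 + 10)**2/7) + 2360 = (-16/7 - 205*25/7 - (41*25)**2/7) + 2360 = (-16/7 - 5/7*1025 - 1/7*1025**2) + 2360 = (-16/7 - 5125/7 - 1/7*1050625) + 2360 = (-16/7 - 5125/7 - 1050625/7) + 2360 = -1055766/7 + 2360 = -1039246/7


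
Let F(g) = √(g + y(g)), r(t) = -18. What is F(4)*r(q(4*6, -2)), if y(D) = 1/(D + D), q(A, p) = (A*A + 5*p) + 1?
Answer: -9*√66/2 ≈ -36.558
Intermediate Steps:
q(A, p) = 1 + A² + 5*p (q(A, p) = (A² + 5*p) + 1 = 1 + A² + 5*p)
y(D) = 1/(2*D)
F(g) = √(g + 1/(2*g))
F(4)*r(q(4*6, -2)) = (√(2/4 + 4*4)/2)*(-18) = (√(2*(¼) + 16)/2)*(-18) = (√(½ + 16)/2)*(-18) = (√(33/2)/2)*(-18) = ((√66/2)/2)*(-18) = (√66/4)*(-18) = -9*√66/2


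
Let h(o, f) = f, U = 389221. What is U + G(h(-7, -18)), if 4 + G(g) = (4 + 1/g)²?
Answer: 126111349/324 ≈ 3.8923e+5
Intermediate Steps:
G(g) = -4 + (4 + 1/g)²
U + G(h(-7, -18)) = 389221 + (12 + (-18)⁻² + 8/(-18)) = 389221 + (12 + 1/324 + 8*(-1/18)) = 389221 + (12 + 1/324 - 4/9) = 389221 + 3745/324 = 126111349/324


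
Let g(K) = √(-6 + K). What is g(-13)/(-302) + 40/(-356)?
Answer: -10/89 - I*√19/302 ≈ -0.11236 - 0.014433*I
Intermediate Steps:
g(-13)/(-302) + 40/(-356) = √(-6 - 13)/(-302) + 40/(-356) = √(-19)*(-1/302) + 40*(-1/356) = (I*√19)*(-1/302) - 10/89 = -I*√19/302 - 10/89 = -10/89 - I*√19/302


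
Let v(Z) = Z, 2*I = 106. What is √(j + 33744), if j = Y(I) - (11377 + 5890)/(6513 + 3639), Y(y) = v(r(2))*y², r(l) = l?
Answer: √112683183474/1692 ≈ 198.39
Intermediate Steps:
I = 53 (I = (½)*106 = 53)
Y(y) = 2*y²
j = 57016669/10152 (j = 2*53² - (11377 + 5890)/(6513 + 3639) = 2*2809 - 17267/10152 = 5618 - 17267/10152 = 57016669/10152 ≈ 5616.3)
√(j + 33744) = √(57016669/10152 + 33744) = √(399585757/10152) = √112683183474/1692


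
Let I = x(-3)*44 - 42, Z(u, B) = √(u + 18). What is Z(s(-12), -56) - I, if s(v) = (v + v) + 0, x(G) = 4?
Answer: -134 + I*√6 ≈ -134.0 + 2.4495*I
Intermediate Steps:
s(v) = 2*v (s(v) = 2*v + 0 = 2*v)
Z(u, B) = √(18 + u)
I = 134 (I = 4*44 - 42 = 176 - 42 = 134)
Z(s(-12), -56) - I = √(18 + 2*(-12)) - 1*134 = √(18 - 24) - 134 = √(-6) - 134 = I*√6 - 134 = -134 + I*√6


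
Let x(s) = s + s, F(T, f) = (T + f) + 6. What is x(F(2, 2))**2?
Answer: 400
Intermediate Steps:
F(T, f) = 6 + T + f
x(s) = 2*s
x(F(2, 2))**2 = (2*(6 + 2 + 2))**2 = (2*10)**2 = 20**2 = 400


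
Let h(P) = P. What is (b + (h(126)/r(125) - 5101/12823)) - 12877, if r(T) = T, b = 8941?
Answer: -6307937927/1602875 ≈ -3935.4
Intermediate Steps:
(b + (h(126)/r(125) - 5101/12823)) - 12877 = (8941 + (126/125 - 5101/12823)) - 12877 = (8941 + 978073/1602875) - 12877 = 14332283448/1602875 - 12877 = -6307937927/1602875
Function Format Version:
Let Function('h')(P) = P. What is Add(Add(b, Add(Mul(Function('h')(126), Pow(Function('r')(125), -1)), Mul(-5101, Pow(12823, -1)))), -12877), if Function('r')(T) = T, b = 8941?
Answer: Rational(-6307937927, 1602875) ≈ -3935.4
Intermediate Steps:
Add(Add(b, Add(Mul(Function('h')(126), Pow(Function('r')(125), -1)), Mul(-5101, Pow(12823, -1)))), -12877) = Add(Add(8941, Add(Mul(126, Pow(125, -1)), Mul(-5101, Pow(12823, -1)))), -12877) = Add(Add(8941, Add(Mul(126, Rational(1, 125)), Mul(-5101, Rational(1, 12823)))), -12877) = Add(Add(8941, Add(Rational(126, 125), Rational(-5101, 12823))), -12877) = Add(Add(8941, Rational(978073, 1602875)), -12877) = Add(Rational(14332283448, 1602875), -12877) = Rational(-6307937927, 1602875)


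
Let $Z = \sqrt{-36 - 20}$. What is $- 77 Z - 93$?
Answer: $-93 - 154 i \sqrt{14} \approx -93.0 - 576.21 i$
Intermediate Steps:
$Z = 2 i \sqrt{14}$ ($Z = \sqrt{-56} = 2 i \sqrt{14} \approx 7.4833 i$)
$- 77 Z - 93 = - 77 \cdot 2 i \sqrt{14} - 93 = - 154 i \sqrt{14} - 93 = -93 - 154 i \sqrt{14}$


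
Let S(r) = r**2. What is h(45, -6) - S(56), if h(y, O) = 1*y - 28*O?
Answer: -2923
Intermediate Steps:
h(y, O) = y - 28*O
h(45, -6) - S(56) = (45 - 28*(-6)) - 1*56**2 = (45 + 168) - 1*3136 = 213 - 3136 = -2923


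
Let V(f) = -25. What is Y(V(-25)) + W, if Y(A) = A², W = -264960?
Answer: -264335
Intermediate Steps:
Y(V(-25)) + W = (-25)² - 264960 = 625 - 264960 = -264335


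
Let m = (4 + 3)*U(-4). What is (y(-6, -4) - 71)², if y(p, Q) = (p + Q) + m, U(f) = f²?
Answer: 961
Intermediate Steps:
m = 112 (m = (4 + 3)*(-4)² = 7*16 = 112)
y(p, Q) = 112 + Q + p (y(p, Q) = (p + Q) + 112 = (Q + p) + 112 = 112 + Q + p)
(y(-6, -4) - 71)² = ((112 - 4 - 6) - 71)² = (102 - 71)² = 31² = 961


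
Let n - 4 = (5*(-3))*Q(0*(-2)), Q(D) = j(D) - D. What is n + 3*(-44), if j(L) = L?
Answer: -128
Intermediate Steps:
Q(D) = 0 (Q(D) = D - D = 0)
n = 4 (n = 4 + (5*(-3))*0 = 4 - 15*0 = 4 + 0 = 4)
n + 3*(-44) = 4 + 3*(-44) = 4 - 132 = -128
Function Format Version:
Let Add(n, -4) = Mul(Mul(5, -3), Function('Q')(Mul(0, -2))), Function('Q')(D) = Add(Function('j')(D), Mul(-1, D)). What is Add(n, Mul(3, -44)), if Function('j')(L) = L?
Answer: -128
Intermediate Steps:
Function('Q')(D) = 0 (Function('Q')(D) = Add(D, Mul(-1, D)) = 0)
n = 4 (n = Add(4, Mul(Mul(5, -3), 0)) = Add(4, Mul(-15, 0)) = Add(4, 0) = 4)
Add(n, Mul(3, -44)) = Add(4, Mul(3, -44)) = Add(4, -132) = -128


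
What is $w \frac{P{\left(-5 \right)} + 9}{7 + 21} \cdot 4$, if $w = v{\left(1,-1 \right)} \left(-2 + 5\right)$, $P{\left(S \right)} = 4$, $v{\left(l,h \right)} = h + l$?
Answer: $0$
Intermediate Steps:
$w = 0$ ($w = \left(-1 + 1\right) \left(-2 + 5\right) = 0 \cdot 3 = 0$)
$w \frac{P{\left(-5 \right)} + 9}{7 + 21} \cdot 4 = 0 \frac{4 + 9}{7 + 21} \cdot 4 = 0 \cdot \frac{13}{28} \cdot 4 = 0 \cdot 4 = 0$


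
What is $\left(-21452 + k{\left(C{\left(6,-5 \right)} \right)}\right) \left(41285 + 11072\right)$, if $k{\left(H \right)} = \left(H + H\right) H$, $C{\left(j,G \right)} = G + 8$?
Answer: $-1122219938$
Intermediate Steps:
$C{\left(j,G \right)} = 8 + G$
$k{\left(H \right)} = 2 H^{2}$ ($k{\left(H \right)} = 2 H H = 2 H^{2}$)
$\left(-21452 + k{\left(C{\left(6,-5 \right)} \right)}\right) \left(41285 + 11072\right) = \left(-21452 + 2 \left(8 - 5\right)^{2}\right) \left(41285 + 11072\right) = \left(-21452 + 2 \cdot 3^{2}\right) 52357 = \left(-21452 + 2 \cdot 9\right) 52357 = \left(-21452 + 18\right) 52357 = \left(-21434\right) 52357 = -1122219938$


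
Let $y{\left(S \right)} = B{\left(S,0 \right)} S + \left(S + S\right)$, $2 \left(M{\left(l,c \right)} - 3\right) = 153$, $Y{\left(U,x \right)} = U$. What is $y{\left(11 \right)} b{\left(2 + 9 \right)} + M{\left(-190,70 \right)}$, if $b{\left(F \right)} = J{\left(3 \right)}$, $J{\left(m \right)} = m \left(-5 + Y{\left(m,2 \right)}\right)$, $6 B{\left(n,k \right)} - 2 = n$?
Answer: $- \frac{391}{2} \approx -195.5$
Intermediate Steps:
$B{\left(n,k \right)} = \frac{1}{3} + \frac{n}{6}$
$J{\left(m \right)} = m \left(-5 + m\right)$
$M{\left(l,c \right)} = \frac{159}{2}$ ($M{\left(l,c \right)} = 3 + \frac{1}{2} \cdot 153 = 3 + \frac{153}{2} = \frac{159}{2}$)
$b{\left(F \right)} = -6$ ($b{\left(F \right)} = 3 \left(-5 + 3\right) = 3 \left(-2\right) = -6$)
$y{\left(S \right)} = 2 S + S \left(\frac{1}{3} + \frac{S}{6}\right)$ ($y{\left(S \right)} = \left(\frac{1}{3} + \frac{S}{6}\right) S + \left(S + S\right) = S \left(\frac{1}{3} + \frac{S}{6}\right) + 2 S = 2 S + S \left(\frac{1}{3} + \frac{S}{6}\right)$)
$y{\left(11 \right)} b{\left(2 + 9 \right)} + M{\left(-190,70 \right)} = \frac{1}{6} \cdot 11 \left(14 + 11\right) \left(-6\right) + \frac{159}{2} = \frac{1}{6} \cdot 11 \cdot 25 \left(-6\right) + \frac{159}{2} = \frac{275}{6} \left(-6\right) + \frac{159}{2} = -275 + \frac{159}{2} = - \frac{391}{2}$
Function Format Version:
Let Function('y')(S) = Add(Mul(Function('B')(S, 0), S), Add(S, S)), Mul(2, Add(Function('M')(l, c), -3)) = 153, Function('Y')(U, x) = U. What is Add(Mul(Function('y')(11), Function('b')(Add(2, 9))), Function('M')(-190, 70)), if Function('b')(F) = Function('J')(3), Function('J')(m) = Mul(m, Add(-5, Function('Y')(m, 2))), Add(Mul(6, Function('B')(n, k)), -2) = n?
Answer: Rational(-391, 2) ≈ -195.50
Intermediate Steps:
Function('B')(n, k) = Add(Rational(1, 3), Mul(Rational(1, 6), n))
Function('J')(m) = Mul(m, Add(-5, m))
Function('M')(l, c) = Rational(159, 2) (Function('M')(l, c) = Add(3, Mul(Rational(1, 2), 153)) = Add(3, Rational(153, 2)) = Rational(159, 2))
Function('b')(F) = -6 (Function('b')(F) = Mul(3, Add(-5, 3)) = Mul(3, -2) = -6)
Function('y')(S) = Add(Mul(2, S), Mul(S, Add(Rational(1, 3), Mul(Rational(1, 6), S)))) (Function('y')(S) = Add(Mul(Add(Rational(1, 3), Mul(Rational(1, 6), S)), S), Add(S, S)) = Add(Mul(S, Add(Rational(1, 3), Mul(Rational(1, 6), S))), Mul(2, S)) = Add(Mul(2, S), Mul(S, Add(Rational(1, 3), Mul(Rational(1, 6), S)))))
Add(Mul(Function('y')(11), Function('b')(Add(2, 9))), Function('M')(-190, 70)) = Add(Mul(Mul(Rational(1, 6), 11, Add(14, 11)), -6), Rational(159, 2)) = Add(Mul(Mul(Rational(1, 6), 11, 25), -6), Rational(159, 2)) = Add(Mul(Rational(275, 6), -6), Rational(159, 2)) = Add(-275, Rational(159, 2)) = Rational(-391, 2)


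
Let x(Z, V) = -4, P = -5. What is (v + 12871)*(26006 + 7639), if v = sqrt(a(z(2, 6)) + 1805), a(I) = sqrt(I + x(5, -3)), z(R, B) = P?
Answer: 433044795 + 33645*sqrt(1805 + 3*I) ≈ 4.3447e+8 + 1187.9*I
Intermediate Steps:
z(R, B) = -5
a(I) = sqrt(-4 + I) (a(I) = sqrt(I - 4) = sqrt(-4 + I))
v = sqrt(1805 + 3*I) (v = sqrt(sqrt(-4 - 5) + 1805) = sqrt(sqrt(-9) + 1805) = sqrt(3*I + 1805) = sqrt(1805 + 3*I) ≈ 42.485 + 0.0353*I)
(v + 12871)*(26006 + 7639) = (sqrt(1805 + 3*I) + 12871)*(26006 + 7639) = (12871 + sqrt(1805 + 3*I))*33645 = 433044795 + 33645*sqrt(1805 + 3*I)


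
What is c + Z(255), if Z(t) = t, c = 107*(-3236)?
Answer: -345997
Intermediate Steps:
c = -346252
c + Z(255) = -346252 + 255 = -345997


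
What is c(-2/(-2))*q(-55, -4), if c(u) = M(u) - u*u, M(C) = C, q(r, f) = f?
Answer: 0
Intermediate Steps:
c(u) = u - u² (c(u) = u - u*u = u - u²)
c(-2/(-2))*q(-55, -4) = ((-2/(-2))*(1 - (-2)/(-2)))*(-4) = ((-2*(-½))*(1 - (-2)*(-1)/2))*(-4) = (1*(1 - 1*1))*(-4) = (1*(1 - 1))*(-4) = (1*0)*(-4) = 0*(-4) = 0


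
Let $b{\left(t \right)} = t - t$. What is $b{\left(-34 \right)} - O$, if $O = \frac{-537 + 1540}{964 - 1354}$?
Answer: $\frac{1003}{390} \approx 2.5718$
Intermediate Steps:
$b{\left(t \right)} = 0$
$O = - \frac{1003}{390}$ ($O = \frac{1003}{-390} = 1003 \left(- \frac{1}{390}\right) = - \frac{1003}{390} \approx -2.5718$)
$b{\left(-34 \right)} - O = 0 - - \frac{1003}{390} = 0 + \frac{1003}{390} = \frac{1003}{390}$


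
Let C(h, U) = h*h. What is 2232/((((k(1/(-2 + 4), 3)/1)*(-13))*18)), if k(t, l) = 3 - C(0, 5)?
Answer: -124/39 ≈ -3.1795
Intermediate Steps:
C(h, U) = h²
k(t, l) = 3 (k(t, l) = 3 - 1*0² = 3 - 1*0 = 3 + 0 = 3)
2232/((((k(1/(-2 + 4), 3)/1)*(-13))*18)) = 2232/((((3/1)*(-13))*18)) = 2232/((((3*1)*(-13))*18)) = 2232/(((3*(-13))*18)) = 2232/((-39*18)) = 2232/(-702) = 2232*(-1/702) = -124/39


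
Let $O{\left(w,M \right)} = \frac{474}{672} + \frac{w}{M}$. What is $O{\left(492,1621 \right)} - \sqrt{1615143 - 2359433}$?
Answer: $\frac{183163}{181552} - i \sqrt{744290} \approx 1.0089 - 862.72 i$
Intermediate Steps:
$O{\left(w,M \right)} = \frac{79}{112} + \frac{w}{M}$ ($O{\left(w,M \right)} = 474 \cdot \frac{1}{672} + \frac{w}{M} = \frac{79}{112} + \frac{w}{M}$)
$O{\left(492,1621 \right)} - \sqrt{1615143 - 2359433} = \left(\frac{79}{112} + \frac{492}{1621}\right) - \sqrt{1615143 - 2359433} = \left(\frac{79}{112} + 492 \cdot \frac{1}{1621}\right) - \sqrt{-744290} = \left(\frac{79}{112} + \frac{492}{1621}\right) - i \sqrt{744290} = \frac{183163}{181552} - i \sqrt{744290}$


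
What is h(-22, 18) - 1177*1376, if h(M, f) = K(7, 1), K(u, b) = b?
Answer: -1619551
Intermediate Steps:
h(M, f) = 1
h(-22, 18) - 1177*1376 = 1 - 1177*1376 = 1 - 1619552 = -1619551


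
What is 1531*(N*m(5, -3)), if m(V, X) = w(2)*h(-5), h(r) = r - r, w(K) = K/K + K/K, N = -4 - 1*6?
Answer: 0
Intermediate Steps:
N = -10 (N = -4 - 6 = -10)
w(K) = 2 (w(K) = 1 + 1 = 2)
h(r) = 0
m(V, X) = 0 (m(V, X) = 2*0 = 0)
1531*(N*m(5, -3)) = 1531*(-10*0) = 1531*0 = 0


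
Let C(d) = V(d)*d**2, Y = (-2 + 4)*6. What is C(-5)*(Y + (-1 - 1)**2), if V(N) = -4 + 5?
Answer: 400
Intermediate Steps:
V(N) = 1
Y = 12 (Y = 2*6 = 12)
C(d) = d**2 (C(d) = 1*d**2 = d**2)
C(-5)*(Y + (-1 - 1)**2) = (-5)**2*(12 + (-1 - 1)**2) = 25*(12 + (-2)**2) = 25*(12 + 4) = 25*16 = 400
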